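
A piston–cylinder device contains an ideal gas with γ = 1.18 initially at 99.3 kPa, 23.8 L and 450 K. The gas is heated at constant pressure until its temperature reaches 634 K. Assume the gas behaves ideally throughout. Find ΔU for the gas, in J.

5370 J

n = P₁V₁/(RT₁) = 99.3×23.8/(8.314×450) = 0.632 mol.
Isobaric: P stays 99.3 kPa; V/T = const ⇒ T₂ = 634 K, V₂ = 33.5 L.
For an ideal gas ΔU = nCvΔT with Cv = R/(γ−1) = 46.2 J/(mol·K).
ΔU = 0.632×46.2×(634−450) = 5370 J.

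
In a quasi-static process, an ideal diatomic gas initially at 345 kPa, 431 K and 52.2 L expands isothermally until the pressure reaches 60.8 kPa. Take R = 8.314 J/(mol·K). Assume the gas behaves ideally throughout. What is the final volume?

296 L

Isothermal: T stays 431 K; PV = const ⇒ V₂ = 296 L, P₂ = 60.8 kPa.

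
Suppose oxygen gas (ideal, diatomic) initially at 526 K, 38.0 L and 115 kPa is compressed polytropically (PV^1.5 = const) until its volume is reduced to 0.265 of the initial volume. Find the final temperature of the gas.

1020 K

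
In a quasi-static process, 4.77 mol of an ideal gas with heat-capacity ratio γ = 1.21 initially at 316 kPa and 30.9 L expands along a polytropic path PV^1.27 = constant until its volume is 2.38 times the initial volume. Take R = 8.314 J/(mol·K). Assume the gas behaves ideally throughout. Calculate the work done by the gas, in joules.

T₁ = P₁V₁/(nR) = 316×30.9/(4.77×8.314) = 246 K.
Polytropic n=1.27: T₂ = T₁(V₁/V₂)^(n−1) = 246×(0.420)^0.27 = 195 K; P₂ = P₁(V₁/V₂)^n = 105 kPa.
W = (P₁V₁−P₂V₂)/(n−1) = (316×30.9−105×73.5)/0.27 = 7550 J.

7550 J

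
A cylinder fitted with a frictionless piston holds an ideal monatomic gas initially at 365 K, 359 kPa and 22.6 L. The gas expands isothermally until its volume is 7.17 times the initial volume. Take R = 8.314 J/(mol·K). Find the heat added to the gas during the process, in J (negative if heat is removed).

n = P₁V₁/(RT₁) = 359×22.6/(8.314×365) = 2.67 mol.
Isothermal: T stays 365 K; PV = const ⇒ V₂ = 162 L, P₂ = 50.1 kPa.
ΔU = 0 (ideal gas, T constant).
W = nRT ln(V₂/V₁) = 2.67×8.314×365×ln(7.17) = 16000 J.
Q = ΔU + W = 16000 J.

16000 J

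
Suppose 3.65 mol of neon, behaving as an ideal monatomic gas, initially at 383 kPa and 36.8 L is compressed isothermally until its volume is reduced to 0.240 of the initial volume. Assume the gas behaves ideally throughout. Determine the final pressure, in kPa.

1600 kPa

T₁ = P₁V₁/(nR) = 383×36.8/(3.65×8.314) = 464 K.
Isothermal: T stays 464 K; PV = const ⇒ V₂ = 8.83 L, P₂ = 1600 kPa.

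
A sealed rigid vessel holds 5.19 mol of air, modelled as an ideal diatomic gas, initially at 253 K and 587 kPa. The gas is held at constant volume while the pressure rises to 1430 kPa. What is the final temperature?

616 K

V₁ = nRT₁/P₁ = 5.19×8.314×253/587 = 18.6 L.
Isochoric: V stays 18.6 L; P/T = const ⇒ T₂ = 616 K, P₂ = 1430 kPa.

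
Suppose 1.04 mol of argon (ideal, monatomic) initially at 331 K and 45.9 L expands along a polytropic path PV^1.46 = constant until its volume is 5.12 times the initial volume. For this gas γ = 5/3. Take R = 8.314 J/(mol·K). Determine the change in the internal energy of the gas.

-2270 J

P₁ = nRT₁/V₁ = 1.04×8.314×331/45.9 = 62.4 kPa.
Polytropic n=1.46: T₂ = T₁(V₁/V₂)^(n−1) = 331×(0.195)^0.46 = 156 K; P₂ = P₁(V₁/V₂)^n = 5.75 kPa.
For an ideal gas ΔU = nCvΔT with Cv = (3/2)R = 12.5 J/(mol·K).
ΔU = 1.04×12.5×(156−331) = -2270 J.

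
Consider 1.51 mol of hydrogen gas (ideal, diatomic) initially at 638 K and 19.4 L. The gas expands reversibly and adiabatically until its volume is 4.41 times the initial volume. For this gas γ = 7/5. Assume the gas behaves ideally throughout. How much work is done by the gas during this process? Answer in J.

P₁ = nRT₁/V₁ = 1.51×8.314×638/19.4 = 413 kPa.
Adiabatic: TV^(γ−1) = const ⇒ T₂ = 638×(0.227)^0.400 = 352 K; PV^γ = const ⇒ P₂ = 51.7 kPa.
ΔU = nCvΔT = 1.51×20.8×(352−638) = -8960 J.
Q = 0 for an adiabatic process, so W = −ΔU = 8960 J.

8960 J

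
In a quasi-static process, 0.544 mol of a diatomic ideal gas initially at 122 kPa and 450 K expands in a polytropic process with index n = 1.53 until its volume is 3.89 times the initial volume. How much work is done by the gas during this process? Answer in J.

1970 J

V₁ = nRT₁/P₁ = 0.544×8.314×450/122 = 16.7 L.
Polytropic n=1.53: T₂ = T₁(V₁/V₂)^(n−1) = 450×(0.257)^0.53 = 219 K; P₂ = P₁(V₁/V₂)^n = 15.3 kPa.
W = (P₁V₁−P₂V₂)/(n−1) = (122×16.7−15.3×64.9)/0.53 = 1970 J.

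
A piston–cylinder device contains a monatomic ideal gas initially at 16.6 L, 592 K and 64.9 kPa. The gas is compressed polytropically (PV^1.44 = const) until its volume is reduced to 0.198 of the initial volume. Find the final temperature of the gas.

Polytropic n=1.44: T₂ = T₁(V₁/V₂)^(n−1) = 592×(5.05)^0.44 = 1210 K; P₂ = P₁(V₁/V₂)^n = 668 kPa.

1210 K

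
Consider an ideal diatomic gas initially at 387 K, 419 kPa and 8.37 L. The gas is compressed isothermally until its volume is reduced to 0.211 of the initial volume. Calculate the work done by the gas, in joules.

-5460 J

n = P₁V₁/(RT₁) = 419×8.37/(8.314×387) = 1.09 mol.
Isothermal: T stays 387 K; PV = const ⇒ V₂ = 1.77 L, P₂ = 1990 kPa.
W = nRT ln(V₂/V₁) = 1.09×8.314×387×ln(0.211) = -5460 J.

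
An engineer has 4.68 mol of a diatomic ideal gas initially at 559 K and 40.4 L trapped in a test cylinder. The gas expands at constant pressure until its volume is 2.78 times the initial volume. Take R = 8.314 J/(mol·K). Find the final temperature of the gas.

P₁ = nRT₁/V₁ = 4.68×8.314×559/40.4 = 538 kPa.
Isobaric: P stays 538 kPa; V/T = const ⇒ T₂ = 1550 K, V₂ = 112 L.

1550 K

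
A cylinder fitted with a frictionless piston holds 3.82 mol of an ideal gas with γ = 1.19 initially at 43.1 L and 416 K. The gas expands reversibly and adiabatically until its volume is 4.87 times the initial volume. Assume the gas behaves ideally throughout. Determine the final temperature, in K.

P₁ = nRT₁/V₁ = 3.82×8.314×416/43.1 = 307 kPa.
Adiabatic: TV^(γ−1) = const ⇒ T₂ = 416×(0.205)^0.190 = 308 K; PV^γ = const ⇒ P₂ = 46.6 kPa.

308 K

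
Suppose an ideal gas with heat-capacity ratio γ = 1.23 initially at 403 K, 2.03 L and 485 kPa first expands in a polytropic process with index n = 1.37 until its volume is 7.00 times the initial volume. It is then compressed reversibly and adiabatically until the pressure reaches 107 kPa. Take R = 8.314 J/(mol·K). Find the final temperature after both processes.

n = P₁V₁/(RT₁) = 485×2.03/(8.314×403) = 0.294 mol.
Step 1 — Polytropic n=1.37: T₂ = T₁(V₁/V₂)^(n−1) = 403×(0.143)^0.37 = 196 K; P₂ = P₁(V₁/V₂)^n = 33.7 kPa.
W = (P₁V₁−P₂V₂)/(n−1) = (485×2.03−33.7×14.2)/0.37 = 1370 J.
ΔU = nCvΔT = 0.294×36.1×(196−403) = -2200 J.
Q = ΔU + W = -831 J.
State after step 1: P = 33.7 kPa, V = 14.2 L, T = 196 K.
Step 2 — Adiabatic: T₂/T₁ = (P₂/P₁)^((γ−1)/γ) ⇒ T₂ = 196×(3.17)^0.187 = 243 K; V₂ = 5.56 L.
ΔU = nCvΔT = 0.294×36.1×(243−196) = 502 J.
Q = 0 for an adiabatic process, so W = −ΔU = -502 J.
Net over both steps: W = 864 J, Q = -831 J, ΔU = -1690 J.

243 K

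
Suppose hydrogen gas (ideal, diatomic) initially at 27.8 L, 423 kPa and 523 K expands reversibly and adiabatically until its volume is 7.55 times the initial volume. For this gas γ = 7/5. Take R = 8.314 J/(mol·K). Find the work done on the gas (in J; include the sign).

-16300 J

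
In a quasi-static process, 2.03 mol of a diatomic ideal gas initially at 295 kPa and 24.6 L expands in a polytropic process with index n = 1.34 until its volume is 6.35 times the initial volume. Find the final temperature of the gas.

229 K

T₁ = P₁V₁/(nR) = 295×24.6/(2.03×8.314) = 430 K.
Polytropic n=1.34: T₂ = T₁(V₁/V₂)^(n−1) = 430×(0.157)^0.34 = 229 K; P₂ = P₁(V₁/V₂)^n = 24.8 kPa.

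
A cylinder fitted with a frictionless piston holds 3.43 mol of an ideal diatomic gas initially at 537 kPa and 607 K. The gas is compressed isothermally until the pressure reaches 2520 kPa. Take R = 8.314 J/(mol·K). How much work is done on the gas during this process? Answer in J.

26800 J

V₁ = nRT₁/P₁ = 3.43×8.314×607/537 = 32.2 L.
Isothermal: T stays 607 K; PV = const ⇒ V₂ = 6.87 L, P₂ = 2520 kPa.
W = nRT ln(V₂/V₁) = 3.43×8.314×607×ln(0.213) = -26800 J.
Work done on the gas = −W_by = 26800 J.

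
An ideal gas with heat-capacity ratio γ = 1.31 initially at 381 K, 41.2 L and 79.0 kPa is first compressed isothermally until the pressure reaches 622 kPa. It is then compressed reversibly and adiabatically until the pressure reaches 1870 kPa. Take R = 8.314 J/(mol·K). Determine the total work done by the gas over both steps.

n = P₁V₁/(RT₁) = 79.0×41.2/(8.314×381) = 1.03 mol.
Step 1 — Isothermal: T stays 381 K; PV = const ⇒ V₂ = 5.23 L, P₂ = 622 kPa.
ΔU = 0 (ideal gas, T constant).
W = nRT ln(V₂/V₁) = 1.03×8.314×381×ln(0.127) = -6720 J.
Q = ΔU + W = -6720 J.
State after step 1: P = 622 kPa, V = 5.23 L, T = 381 K.
Step 2 — Adiabatic: T₂/T₁ = (P₂/P₁)^((γ−1)/γ) ⇒ T₂ = 381×(3.01)^0.237 = 494 K; V₂ = 2.26 L.
ΔU = nCvΔT = 1.03×26.8×(494−381) = 3120 J.
Q = 0 for an adiabatic process, so W = −ΔU = -3120 J.
Net over both steps: W = -9840 J, Q = -6720 J, ΔU = 3120 J.

-9840 J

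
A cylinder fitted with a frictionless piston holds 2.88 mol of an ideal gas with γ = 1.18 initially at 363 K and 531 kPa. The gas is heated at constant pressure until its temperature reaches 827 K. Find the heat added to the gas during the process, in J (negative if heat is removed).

72800 J

V₁ = nRT₁/P₁ = 2.88×8.314×363/531 = 16.4 L.
Isobaric: P stays 531 kPa; V/T = const ⇒ T₂ = 827 K, V₂ = 37.3 L.
W = PΔV = 531×(37.3−16.4) kPa·L = 11100 J.
ΔU = nCvΔT = 2.88×46.2×(827−363) = 61700 J.
Q = ΔU + W = nCpΔT = 72800 J.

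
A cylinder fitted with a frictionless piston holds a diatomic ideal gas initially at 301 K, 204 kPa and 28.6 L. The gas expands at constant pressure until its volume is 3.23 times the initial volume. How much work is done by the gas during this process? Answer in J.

13000 J

n = P₁V₁/(RT₁) = 204×28.6/(8.314×301) = 2.33 mol.
Isobaric: P stays 204 kPa; V/T = const ⇒ T₂ = 972 K, V₂ = 92.4 L.
W = PΔV = 204×(92.4−28.6) kPa·L = 13000 J.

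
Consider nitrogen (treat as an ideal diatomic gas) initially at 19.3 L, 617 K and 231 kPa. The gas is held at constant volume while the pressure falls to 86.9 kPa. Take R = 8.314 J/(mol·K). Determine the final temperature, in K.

Isochoric: V stays 19.3 L; P/T = const ⇒ T₂ = 232 K, P₂ = 86.9 kPa.

232 K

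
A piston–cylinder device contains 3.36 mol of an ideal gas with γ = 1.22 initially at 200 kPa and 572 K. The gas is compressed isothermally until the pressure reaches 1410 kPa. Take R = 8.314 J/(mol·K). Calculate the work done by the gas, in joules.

V₁ = nRT₁/P₁ = 3.36×8.314×572/200 = 79.9 L.
Isothermal: T stays 572 K; PV = const ⇒ V₂ = 11.3 L, P₂ = 1410 kPa.
W = nRT ln(V₂/V₁) = 3.36×8.314×572×ln(0.142) = -31200 J.

-31200 J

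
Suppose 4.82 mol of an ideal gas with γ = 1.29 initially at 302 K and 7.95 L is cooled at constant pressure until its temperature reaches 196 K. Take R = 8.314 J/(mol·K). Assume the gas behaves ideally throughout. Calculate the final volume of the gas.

5.16 L

P₁ = nRT₁/V₁ = 4.82×8.314×302/7.95 = 1520 kPa.
Isobaric: P stays 1520 kPa; V/T = const ⇒ T₂ = 196 K, V₂ = 5.16 L.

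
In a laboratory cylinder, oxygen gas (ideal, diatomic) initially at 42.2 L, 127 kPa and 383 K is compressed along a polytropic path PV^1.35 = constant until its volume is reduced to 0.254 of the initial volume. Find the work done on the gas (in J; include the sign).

9420 J

n = P₁V₁/(RT₁) = 127×42.2/(8.314×383) = 1.68 mol.
Polytropic n=1.35: T₂ = T₁(V₁/V₂)^(n−1) = 383×(3.94)^0.35 = 619 K; P₂ = P₁(V₁/V₂)^n = 808 kPa.
W = (P₁V₁−P₂V₂)/(n−1) = (127×42.2−808×10.7)/0.35 = -9420 J.
Work done on the gas = −W_by = 9420 J.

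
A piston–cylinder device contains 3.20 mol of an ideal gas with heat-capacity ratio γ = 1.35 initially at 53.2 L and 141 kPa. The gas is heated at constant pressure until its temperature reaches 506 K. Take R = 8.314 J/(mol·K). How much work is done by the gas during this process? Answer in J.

T₁ = P₁V₁/(nR) = 141×53.2/(3.20×8.314) = 282 K.
Isobaric: P stays 141 kPa; V/T = const ⇒ T₂ = 506 K, V₂ = 95.5 L.
W = PΔV = 141×(95.5−53.2) kPa·L = 5960 J.

5960 J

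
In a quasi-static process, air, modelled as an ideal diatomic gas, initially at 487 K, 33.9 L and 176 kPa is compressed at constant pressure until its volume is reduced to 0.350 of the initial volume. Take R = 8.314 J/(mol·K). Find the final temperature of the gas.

Isobaric: P stays 176 kPa; V/T = const ⇒ T₂ = 170 K, V₂ = 11.9 L.

170 K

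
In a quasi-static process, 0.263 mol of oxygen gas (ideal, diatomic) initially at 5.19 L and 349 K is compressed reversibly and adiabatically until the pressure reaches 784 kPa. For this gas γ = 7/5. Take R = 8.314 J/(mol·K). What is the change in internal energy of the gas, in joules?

1170 J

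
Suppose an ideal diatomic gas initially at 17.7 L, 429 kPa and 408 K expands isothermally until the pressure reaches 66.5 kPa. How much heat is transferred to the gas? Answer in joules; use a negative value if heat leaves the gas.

n = P₁V₁/(RT₁) = 429×17.7/(8.314×408) = 2.24 mol.
Isothermal: T stays 408 K; PV = const ⇒ V₂ = 114 L, P₂ = 66.5 kPa.
ΔU = 0 (ideal gas, T constant).
W = nRT ln(V₂/V₁) = 2.24×8.314×408×ln(6.45) = 14200 J.
Q = ΔU + W = 14200 J.

14200 J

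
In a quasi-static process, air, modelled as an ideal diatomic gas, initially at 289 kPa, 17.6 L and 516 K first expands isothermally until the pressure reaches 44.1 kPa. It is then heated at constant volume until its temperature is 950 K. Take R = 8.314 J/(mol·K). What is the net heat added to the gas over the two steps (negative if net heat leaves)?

20300 J

n = P₁V₁/(RT₁) = 289×17.6/(8.314×516) = 1.19 mol.
Step 1 — Isothermal: T stays 516 K; PV = const ⇒ V₂ = 115 L, P₂ = 44.1 kPa.
ΔU = 0 (ideal gas, T constant).
W = nRT ln(V₂/V₁) = 1.19×8.314×516×ln(6.55) = 9560 J.
Q = ΔU + W = 9560 J.
State after step 1: P = 44.1 kPa, V = 115 L, T = 516 K.
Step 2 — Isochoric: V stays 115 L; P/T = const ⇒ T₂ = 950 K, P₂ = 81.2 kPa.
W = 0 (no volume change).
ΔU = nCvΔT = 1.19×20.8×(950−516) = 10700 J.
Q = ΔU = 10700 J.
Net over both steps: W = 9560 J, Q = 20300 J, ΔU = 10700 J.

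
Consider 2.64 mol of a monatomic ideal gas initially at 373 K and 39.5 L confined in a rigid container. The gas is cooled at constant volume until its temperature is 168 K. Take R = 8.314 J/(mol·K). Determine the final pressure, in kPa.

93.4 kPa

P₁ = nRT₁/V₁ = 2.64×8.314×373/39.5 = 207 kPa.
Isochoric: V stays 39.5 L; P/T = const ⇒ T₂ = 168 K, P₂ = 93.4 kPa.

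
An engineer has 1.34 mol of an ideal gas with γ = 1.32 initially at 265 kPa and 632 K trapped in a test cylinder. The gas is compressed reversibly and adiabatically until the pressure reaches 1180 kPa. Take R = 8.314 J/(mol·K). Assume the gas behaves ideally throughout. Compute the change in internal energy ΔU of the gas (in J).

V₁ = nRT₁/P₁ = 1.34×8.314×632/265 = 26.6 L.
Adiabatic: T₂/T₁ = (P₂/P₁)^((γ−1)/γ) ⇒ T₂ = 632×(4.45)^0.242 = 908 K; V₂ = 8.57 L.
For an ideal gas ΔU = nCvΔT with Cv = R/(γ−1) = 26.0 J/(mol·K).
ΔU = 1.34×26.0×(908−632) = 9600 J.

9600 J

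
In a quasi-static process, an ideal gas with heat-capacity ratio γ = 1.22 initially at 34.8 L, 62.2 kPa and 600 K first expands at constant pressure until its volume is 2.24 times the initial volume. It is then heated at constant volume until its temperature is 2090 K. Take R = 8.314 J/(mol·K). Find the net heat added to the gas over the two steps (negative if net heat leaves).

27100 J

n = P₁V₁/(RT₁) = 62.2×34.8/(8.314×600) = 0.434 mol.
Step 1 — Isobaric: P stays 62.2 kPa; V/T = const ⇒ T₂ = 1340 K, V₂ = 78.0 L.
W = PΔV = 62.2×(78.0−34.8) kPa·L = 2680 J.
ΔU = nCvΔT = 0.434×37.8×(1340−600) = 12200 J.
Q = ΔU + W = nCpΔT = 14900 J.
State after step 1: P = 62.2 kPa, V = 78.0 L, T = 1340 K.
Step 2 — Isochoric: V stays 78.0 L; P/T = const ⇒ T₂ = 2090 K, P₂ = 96.7 kPa.
W = 0 (no volume change).
ΔU = nCvΔT = 0.434×37.8×(2090−1340) = 12200 J.
Q = ΔU = 12200 J.
Net over both steps: W = 2680 J, Q = 27100 J, ΔU = 24400 J.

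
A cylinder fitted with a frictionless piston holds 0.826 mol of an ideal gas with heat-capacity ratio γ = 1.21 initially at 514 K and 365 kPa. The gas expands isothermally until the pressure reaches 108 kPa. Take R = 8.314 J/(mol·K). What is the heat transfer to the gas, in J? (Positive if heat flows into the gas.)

4300 J

V₁ = nRT₁/P₁ = 0.826×8.314×514/365 = 9.67 L.
Isothermal: T stays 514 K; PV = const ⇒ V₂ = 32.7 L, P₂ = 108 kPa.
ΔU = 0 (ideal gas, T constant).
W = nRT ln(V₂/V₁) = 0.826×8.314×514×ln(3.38) = 4300 J.
Q = ΔU + W = 4300 J.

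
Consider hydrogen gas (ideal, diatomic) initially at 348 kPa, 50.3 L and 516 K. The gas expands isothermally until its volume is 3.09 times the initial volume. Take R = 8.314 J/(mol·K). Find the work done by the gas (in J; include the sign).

n = P₁V₁/(RT₁) = 348×50.3/(8.314×516) = 4.08 mol.
Isothermal: T stays 516 K; PV = const ⇒ V₂ = 155 L, P₂ = 113 kPa.
W = nRT ln(V₂/V₁) = 4.08×8.314×516×ln(3.09) = 19700 J.

19700 J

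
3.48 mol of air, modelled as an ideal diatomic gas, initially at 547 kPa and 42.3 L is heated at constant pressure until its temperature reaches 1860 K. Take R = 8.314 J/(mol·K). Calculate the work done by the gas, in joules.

T₁ = P₁V₁/(nR) = 547×42.3/(3.48×8.314) = 800 K.
Isobaric: P stays 547 kPa; V/T = const ⇒ T₂ = 1860 K, V₂ = 98.4 L.
W = PΔV = 547×(98.4−42.3) kPa·L = 30700 J.

30700 J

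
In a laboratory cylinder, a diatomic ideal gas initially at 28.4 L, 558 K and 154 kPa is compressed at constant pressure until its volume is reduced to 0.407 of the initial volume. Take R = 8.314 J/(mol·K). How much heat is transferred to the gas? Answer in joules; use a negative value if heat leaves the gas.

-9080 J

n = P₁V₁/(RT₁) = 154×28.4/(8.314×558) = 0.943 mol.
Isobaric: P stays 154 kPa; V/T = const ⇒ T₂ = 227 K, V₂ = 11.6 L.
W = PΔV = 154×(11.6−28.4) kPa·L = -2590 J.
ΔU = nCvΔT = 0.943×20.8×(227−558) = -6480 J.
Q = ΔU + W = nCpΔT = -9080 J.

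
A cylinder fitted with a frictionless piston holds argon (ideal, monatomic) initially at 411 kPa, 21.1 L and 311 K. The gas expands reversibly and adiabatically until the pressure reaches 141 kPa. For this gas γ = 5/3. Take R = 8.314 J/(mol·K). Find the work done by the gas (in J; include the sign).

n = P₁V₁/(RT₁) = 411×21.1/(8.314×311) = 3.35 mol.
Adiabatic: T₂/T₁ = (P₂/P₁)^((γ−1)/γ) ⇒ T₂ = 311×(0.343)^0.400 = 203 K; V₂ = 40.1 L.
ΔU = nCvΔT = 3.35×12.5×(203−311) = -4530 J.
Q = 0 for an adiabatic process, so W = −ΔU = 4530 J.

4530 J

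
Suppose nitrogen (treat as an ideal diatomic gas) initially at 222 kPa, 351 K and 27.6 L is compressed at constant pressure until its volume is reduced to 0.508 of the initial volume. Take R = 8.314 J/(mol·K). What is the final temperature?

178 K

Isobaric: P stays 222 kPa; V/T = const ⇒ T₂ = 178 K, V₂ = 14.0 L.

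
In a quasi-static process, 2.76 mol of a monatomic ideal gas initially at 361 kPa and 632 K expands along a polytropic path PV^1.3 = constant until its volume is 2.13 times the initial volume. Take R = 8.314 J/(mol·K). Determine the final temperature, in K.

504 K

V₁ = nRT₁/P₁ = 2.76×8.314×632/361 = 40.2 L.
Polytropic n=1.3: T₂ = T₁(V₁/V₂)^(n−1) = 632×(0.469)^0.30 = 504 K; P₂ = P₁(V₁/V₂)^n = 135 kPa.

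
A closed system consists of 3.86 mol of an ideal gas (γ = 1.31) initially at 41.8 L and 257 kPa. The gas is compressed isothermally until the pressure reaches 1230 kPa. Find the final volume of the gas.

8.73 L

T₁ = P₁V₁/(nR) = 257×41.8/(3.86×8.314) = 335 K.
Isothermal: T stays 335 K; PV = const ⇒ V₂ = 8.73 L, P₂ = 1230 kPa.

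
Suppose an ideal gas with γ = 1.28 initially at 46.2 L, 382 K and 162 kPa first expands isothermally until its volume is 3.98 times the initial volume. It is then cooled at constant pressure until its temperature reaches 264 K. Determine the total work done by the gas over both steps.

8030 J

n = P₁V₁/(RT₁) = 162×46.2/(8.314×382) = 2.36 mol.
Step 1 — Isothermal: T stays 382 K; PV = const ⇒ V₂ = 184 L, P₂ = 40.7 kPa.
ΔU = 0 (ideal gas, T constant).
W = nRT ln(V₂/V₁) = 2.36×8.314×382×ln(3.98) = 10300 J.
Q = ΔU + W = 10300 J.
State after step 1: P = 40.7 kPa, V = 184 L, T = 382 K.
Step 2 — Isobaric: P stays 40.7 kPa; V/T = const ⇒ T₂ = 264 K, V₂ = 127 L.
W = PΔV = 40.7×(127−184) kPa·L = -2310 J.
ΔU = nCvΔT = 2.36×29.7×(264−382) = -8260 J.
Q = ΔU + W = nCpΔT = -10600 J.
Net over both steps: W = 8030 J, Q = -231 J, ΔU = -8260 J.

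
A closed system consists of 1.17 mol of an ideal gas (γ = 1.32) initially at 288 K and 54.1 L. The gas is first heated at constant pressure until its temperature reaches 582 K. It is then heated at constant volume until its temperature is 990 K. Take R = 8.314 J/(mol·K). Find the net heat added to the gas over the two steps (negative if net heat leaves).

24200 J

P₁ = nRT₁/V₁ = 1.17×8.314×288/54.1 = 51.8 kPa.
Step 1 — Isobaric: P stays 51.8 kPa; V/T = const ⇒ T₂ = 582 K, V₂ = 109 L.
W = PΔV = 51.8×(109−54.1) kPa·L = 2860 J.
ΔU = nCvΔT = 1.17×26.0×(582−288) = 8940 J.
Q = ΔU + W = nCpΔT = 11800 J.
State after step 1: P = 51.8 kPa, V = 109 L, T = 582 K.
Step 2 — Isochoric: V stays 109 L; P/T = const ⇒ T₂ = 990 K, P₂ = 88.1 kPa.
W = 0 (no volume change).
ΔU = nCvΔT = 1.17×26.0×(990−582) = 12400 J.
Q = ΔU = 12400 J.
Net over both steps: W = 2860 J, Q = 24200 J, ΔU = 21300 J.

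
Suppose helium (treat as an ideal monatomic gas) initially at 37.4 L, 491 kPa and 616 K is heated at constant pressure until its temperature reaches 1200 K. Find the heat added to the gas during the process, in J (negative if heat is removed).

n = P₁V₁/(RT₁) = 491×37.4/(8.314×616) = 3.59 mol.
Isobaric: P stays 491 kPa; V/T = const ⇒ T₂ = 1200 K, V₂ = 72.9 L.
W = PΔV = 491×(72.9−37.4) kPa·L = 17400 J.
ΔU = nCvΔT = 3.59×12.5×(1200−616) = 26100 J.
Q = ΔU + W = nCpΔT = 43500 J.

43500 J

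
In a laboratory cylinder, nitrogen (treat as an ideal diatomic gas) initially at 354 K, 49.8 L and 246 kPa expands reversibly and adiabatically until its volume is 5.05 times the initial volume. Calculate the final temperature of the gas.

Adiabatic: TV^(γ−1) = const ⇒ T₂ = 354×(0.198)^0.400 = 185 K; PV^γ = const ⇒ P₂ = 25.5 kPa.

185 K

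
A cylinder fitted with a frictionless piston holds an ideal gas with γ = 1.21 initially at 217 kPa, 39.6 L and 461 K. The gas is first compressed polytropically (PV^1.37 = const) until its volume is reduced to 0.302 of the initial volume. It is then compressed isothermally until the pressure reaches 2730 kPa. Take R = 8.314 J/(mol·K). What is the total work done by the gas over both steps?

-24900 J

n = P₁V₁/(RT₁) = 217×39.6/(8.314×461) = 2.24 mol.
Step 1 — Polytropic n=1.37: T₂ = T₁(V₁/V₂)^(n−1) = 461×(3.31)^0.37 = 718 K; P₂ = P₁(V₁/V₂)^n = 1120 kPa.
W = (P₁V₁−P₂V₂)/(n−1) = (217×39.6−1120×12.0)/0.37 = -12900 J.
ΔU = nCvΔT = 2.24×39.6×(718−461) = 22800 J.
Q = ΔU + W = 9860 J.
State after step 1: P = 1120 kPa, V = 12.0 L, T = 718 K.
Step 2 — Isothermal: T stays 718 K; PV = const ⇒ V₂ = 4.90 L, P₂ = 2730 kPa.
ΔU = 0 (ideal gas, T constant).
W = nRT ln(V₂/V₁) = 2.24×8.314×718×ln(0.410) = -11900 J.
Q = ΔU + W = -11900 J.
Net over both steps: W = -24900 J, Q = -2070 J, ΔU = 22800 J.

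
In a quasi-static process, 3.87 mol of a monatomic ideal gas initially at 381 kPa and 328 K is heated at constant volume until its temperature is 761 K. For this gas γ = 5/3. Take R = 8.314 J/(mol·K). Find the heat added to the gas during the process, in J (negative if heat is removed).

V₁ = nRT₁/P₁ = 3.87×8.314×328/381 = 27.7 L.
Isochoric: V stays 27.7 L; P/T = const ⇒ T₂ = 761 K, P₂ = 884 kPa.
W = 0 (no volume change).
ΔU = nCvΔT = 3.87×12.5×(761−328) = 20900 J.
Q = ΔU = 20900 J.

20900 J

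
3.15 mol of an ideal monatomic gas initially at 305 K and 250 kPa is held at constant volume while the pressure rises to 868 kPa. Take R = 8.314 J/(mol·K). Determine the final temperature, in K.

V₁ = nRT₁/P₁ = 3.15×8.314×305/250 = 32.0 L.
Isochoric: V stays 32.0 L; P/T = const ⇒ T₂ = 1060 K, P₂ = 868 kPa.

1060 K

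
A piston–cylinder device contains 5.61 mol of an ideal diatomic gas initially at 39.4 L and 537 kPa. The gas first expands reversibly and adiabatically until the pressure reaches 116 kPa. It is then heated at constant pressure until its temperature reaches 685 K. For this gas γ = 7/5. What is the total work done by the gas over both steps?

37000 J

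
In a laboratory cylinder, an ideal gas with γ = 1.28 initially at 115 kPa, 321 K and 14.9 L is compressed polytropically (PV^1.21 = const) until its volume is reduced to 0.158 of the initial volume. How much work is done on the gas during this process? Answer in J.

3860 J

n = P₁V₁/(RT₁) = 115×14.9/(8.314×321) = 0.642 mol.
Polytropic n=1.21: T₂ = T₁(V₁/V₂)^(n−1) = 321×(6.33)^0.21 = 473 K; P₂ = P₁(V₁/V₂)^n = 1070 kPa.
W = (P₁V₁−P₂V₂)/(n−1) = (115×14.9−1070×2.35)/0.21 = -3860 J.
Work done on the gas = −W_by = 3860 J.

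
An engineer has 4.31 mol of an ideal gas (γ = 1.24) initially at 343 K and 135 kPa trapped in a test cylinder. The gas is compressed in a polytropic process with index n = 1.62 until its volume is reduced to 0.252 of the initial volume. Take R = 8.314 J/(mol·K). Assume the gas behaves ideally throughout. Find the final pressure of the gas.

V₁ = nRT₁/P₁ = 4.31×8.314×343/135 = 91.0 L.
Polytropic n=1.62: T₂ = T₁(V₁/V₂)^(n−1) = 343×(3.97)^0.62 = 806 K; P₂ = P₁(V₁/V₂)^n = 1260 kPa.

1260 kPa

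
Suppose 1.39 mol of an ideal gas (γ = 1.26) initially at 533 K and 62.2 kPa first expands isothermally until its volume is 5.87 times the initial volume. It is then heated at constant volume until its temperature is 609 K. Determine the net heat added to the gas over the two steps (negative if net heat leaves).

14300 J

V₁ = nRT₁/P₁ = 1.39×8.314×533/62.2 = 99.0 L.
Step 1 — Isothermal: T stays 533 K; PV = const ⇒ V₂ = 581 L, P₂ = 10.6 kPa.
ΔU = 0 (ideal gas, T constant).
W = nRT ln(V₂/V₁) = 1.39×8.314×533×ln(5.87) = 10900 J.
Q = ΔU + W = 10900 J.
State after step 1: P = 10.6 kPa, V = 581 L, T = 533 K.
Step 2 — Isochoric: V stays 581 L; P/T = const ⇒ T₂ = 609 K, P₂ = 12.1 kPa.
W = 0 (no volume change).
ΔU = nCvΔT = 1.39×32.0×(609−533) = 3380 J.
Q = ΔU = 3380 J.
Net over both steps: W = 10900 J, Q = 14300 J, ΔU = 3380 J.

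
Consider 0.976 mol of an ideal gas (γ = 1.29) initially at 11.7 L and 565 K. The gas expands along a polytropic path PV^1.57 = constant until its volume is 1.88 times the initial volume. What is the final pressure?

P₁ = nRT₁/V₁ = 0.976×8.314×565/11.7 = 392 kPa.
Polytropic n=1.57: T₂ = T₁(V₁/V₂)^(n−1) = 565×(0.532)^0.57 = 394 K; P₂ = P₁(V₁/V₂)^n = 145 kPa.

145 kPa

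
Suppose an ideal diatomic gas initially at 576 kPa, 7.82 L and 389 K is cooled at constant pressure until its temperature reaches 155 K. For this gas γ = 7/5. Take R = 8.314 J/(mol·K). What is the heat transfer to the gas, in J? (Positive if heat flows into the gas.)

-9480 J

n = P₁V₁/(RT₁) = 576×7.82/(8.314×389) = 1.39 mol.
Isobaric: P stays 576 kPa; V/T = const ⇒ T₂ = 155 K, V₂ = 3.12 L.
W = PΔV = 576×(3.12−7.82) kPa·L = -2710 J.
ΔU = nCvΔT = 1.39×20.8×(155−389) = -6770 J.
Q = ΔU + W = nCpΔT = -9480 J.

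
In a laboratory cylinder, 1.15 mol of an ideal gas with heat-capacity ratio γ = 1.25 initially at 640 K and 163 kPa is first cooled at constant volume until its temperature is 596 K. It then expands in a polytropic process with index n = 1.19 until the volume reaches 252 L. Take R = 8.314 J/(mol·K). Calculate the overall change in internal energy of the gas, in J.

-8600 J

V₁ = nRT₁/P₁ = 1.15×8.314×640/163 = 37.5 L.
Step 1 — Isochoric: V stays 37.5 L; P/T = const ⇒ T₂ = 596 K, P₂ = 152 kPa.
W = 0 (no volume change).
ΔU = nCvΔT = 1.15×33.3×(596−640) = -1680 J.
Q = ΔU = -1680 J.
State after step 1: P = 152 kPa, V = 37.5 L, T = 596 K.
Step 2 — Polytropic n=1.19: T₂ = T₁(V₁/V₂)^(n−1) = 596×(0.149)^0.19 = 415 K; P₂ = P₁(V₁/V₂)^n = 15.7 kPa.
W = (P₁V₁−P₂V₂)/(n−1) = (152×37.5−15.7×252)/0.19 = 9100 J.
ΔU = nCvΔT = 1.15×33.3×(415−596) = -6920 J.
Q = ΔU + W = 2180 J.
Net over both steps: W = 9100 J, Q = 502 J, ΔU = -8600 J.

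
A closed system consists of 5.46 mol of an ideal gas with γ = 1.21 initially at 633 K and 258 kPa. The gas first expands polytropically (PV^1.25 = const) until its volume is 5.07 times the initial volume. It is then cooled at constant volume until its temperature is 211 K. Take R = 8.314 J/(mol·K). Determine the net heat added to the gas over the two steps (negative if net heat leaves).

-52900 J

V₁ = nRT₁/P₁ = 5.46×8.314×633/258 = 111 L.
Step 1 — Polytropic n=1.25: T₂ = T₁(V₁/V₂)^(n−1) = 633×(0.197)^0.25 = 422 K; P₂ = P₁(V₁/V₂)^n = 33.9 kPa.
W = (P₁V₁−P₂V₂)/(n−1) = (258×111−33.9×565)/0.25 = 38300 J.
ΔU = nCvΔT = 5.46×39.6×(422−633) = -45600 J.
Q = ΔU + W = -7300 J.
State after step 1: P = 33.9 kPa, V = 565 L, T = 422 K.
Step 2 — Isochoric: V stays 565 L; P/T = const ⇒ T₂ = 211 K, P₂ = 17.0 kPa.
W = 0 (no volume change).
ΔU = nCvΔT = 5.46×39.6×(211−422) = -45600 J.
Q = ΔU = -45600 J.
Net over both steps: W = 38300 J, Q = -52900 J, ΔU = -91200 J.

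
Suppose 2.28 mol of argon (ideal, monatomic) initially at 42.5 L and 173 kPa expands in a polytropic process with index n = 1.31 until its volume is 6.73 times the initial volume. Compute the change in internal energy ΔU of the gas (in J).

T₁ = P₁V₁/(nR) = 173×42.5/(2.28×8.314) = 388 K.
Polytropic n=1.31: T₂ = T₁(V₁/V₂)^(n−1) = 388×(0.149)^0.31 = 215 K; P₂ = P₁(V₁/V₂)^n = 14.2 kPa.
For an ideal gas ΔU = nCvΔT with Cv = (3/2)R = 12.5 J/(mol·K).
ΔU = 2.28×12.5×(215−388) = -4920 J.

-4920 J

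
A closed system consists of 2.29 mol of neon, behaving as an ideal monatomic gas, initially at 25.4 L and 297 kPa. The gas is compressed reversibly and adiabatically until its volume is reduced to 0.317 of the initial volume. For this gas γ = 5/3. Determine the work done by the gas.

-13000 J

T₁ = P₁V₁/(nR) = 297×25.4/(2.29×8.314) = 396 K.
Adiabatic: TV^(γ−1) = const ⇒ T₂ = 396×(3.15)^0.667 = 852 K; PV^γ = const ⇒ P₂ = 2020 kPa.
ΔU = nCvΔT = 2.29×12.5×(852−396) = 13000 J.
Q = 0 for an adiabatic process, so W = −ΔU = -13000 J.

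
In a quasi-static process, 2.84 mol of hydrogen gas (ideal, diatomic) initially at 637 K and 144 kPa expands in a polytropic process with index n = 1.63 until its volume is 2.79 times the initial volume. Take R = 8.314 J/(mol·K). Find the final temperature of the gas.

V₁ = nRT₁/P₁ = 2.84×8.314×637/144 = 104 L.
Polytropic n=1.63: T₂ = T₁(V₁/V₂)^(n−1) = 637×(0.358)^0.63 = 334 K; P₂ = P₁(V₁/V₂)^n = 27.0 kPa.

334 K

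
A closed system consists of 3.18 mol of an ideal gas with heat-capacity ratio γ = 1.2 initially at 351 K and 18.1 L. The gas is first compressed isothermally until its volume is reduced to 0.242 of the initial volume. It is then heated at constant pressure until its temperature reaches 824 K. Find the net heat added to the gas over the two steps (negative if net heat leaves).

P₁ = nRT₁/V₁ = 3.18×8.314×351/18.1 = 513 kPa.
Step 1 — Isothermal: T stays 351 K; PV = const ⇒ V₂ = 4.38 L, P₂ = 2120 kPa.
ΔU = 0 (ideal gas, T constant).
W = nRT ln(V₂/V₁) = 3.18×8.314×351×ln(0.242) = -13200 J.
Q = ΔU + W = -13200 J.
State after step 1: P = 2120 kPa, V = 4.38 L, T = 351 K.
Step 2 — Isobaric: P stays 2120 kPa; V/T = const ⇒ T₂ = 824 K, V₂ = 10.3 L.
W = PΔV = 2120×(10.3−4.38) kPa·L = 12500 J.
ΔU = nCvΔT = 3.18×41.6×(824−351) = 62500 J.
Q = ΔU + W = nCpΔT = 75000 J.
Net over both steps: W = -661 J, Q = 61900 J, ΔU = 62500 J.

61900 J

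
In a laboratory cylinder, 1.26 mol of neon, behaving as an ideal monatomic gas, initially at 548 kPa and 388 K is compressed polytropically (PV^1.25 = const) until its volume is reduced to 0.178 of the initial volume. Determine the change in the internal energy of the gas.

3290 J

V₁ = nRT₁/P₁ = 1.26×8.314×388/548 = 7.42 L.
Polytropic n=1.25: T₂ = T₁(V₁/V₂)^(n−1) = 388×(5.62)^0.25 = 597 K; P₂ = P₁(V₁/V₂)^n = 4740 kPa.
For an ideal gas ΔU = nCvΔT with Cv = (3/2)R = 12.5 J/(mol·K).
ΔU = 1.26×12.5×(597−388) = 3290 J.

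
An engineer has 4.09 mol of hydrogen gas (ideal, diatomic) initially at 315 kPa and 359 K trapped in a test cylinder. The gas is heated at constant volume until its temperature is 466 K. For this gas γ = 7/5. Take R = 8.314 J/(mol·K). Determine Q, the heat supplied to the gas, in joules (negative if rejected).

V₁ = nRT₁/P₁ = 4.09×8.314×359/315 = 38.8 L.
Isochoric: V stays 38.8 L; P/T = const ⇒ T₂ = 466 K, P₂ = 409 kPa.
W = 0 (no volume change).
ΔU = nCvΔT = 4.09×20.8×(466−359) = 9100 J.
Q = ΔU = 9100 J.

9100 J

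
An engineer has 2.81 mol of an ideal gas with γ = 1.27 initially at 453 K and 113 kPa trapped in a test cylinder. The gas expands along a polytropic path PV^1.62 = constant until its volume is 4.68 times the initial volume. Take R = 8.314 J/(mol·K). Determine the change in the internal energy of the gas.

V₁ = nRT₁/P₁ = 2.81×8.314×453/113 = 93.7 L.
Polytropic n=1.62: T₂ = T₁(V₁/V₂)^(n−1) = 453×(0.214)^0.62 = 174 K; P₂ = P₁(V₁/V₂)^n = 9.27 kPa.
For an ideal gas ΔU = nCvΔT with Cv = R/(γ−1) = 30.8 J/(mol·K).
ΔU = 2.81×30.8×(174−453) = -24100 J.

-24100 J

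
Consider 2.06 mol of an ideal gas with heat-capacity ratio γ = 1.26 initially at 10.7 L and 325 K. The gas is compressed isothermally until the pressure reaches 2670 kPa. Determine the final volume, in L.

2.08 L

P₁ = nRT₁/V₁ = 2.06×8.314×325/10.7 = 520 kPa.
Isothermal: T stays 325 K; PV = const ⇒ V₂ = 2.08 L, P₂ = 2670 kPa.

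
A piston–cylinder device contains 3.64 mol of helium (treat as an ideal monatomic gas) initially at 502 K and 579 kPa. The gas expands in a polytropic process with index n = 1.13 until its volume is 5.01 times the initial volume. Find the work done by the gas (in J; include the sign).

22100 J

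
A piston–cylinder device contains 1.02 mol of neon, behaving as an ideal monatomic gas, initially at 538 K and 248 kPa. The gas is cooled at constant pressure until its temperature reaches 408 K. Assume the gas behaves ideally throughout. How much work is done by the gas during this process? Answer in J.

V₁ = nRT₁/P₁ = 1.02×8.314×538/248 = 18.4 L.
Isobaric: P stays 248 kPa; V/T = const ⇒ T₂ = 408 K, V₂ = 14.0 L.
W = PΔV = 248×(14.0−18.4) kPa·L = -1100 J.

-1100 J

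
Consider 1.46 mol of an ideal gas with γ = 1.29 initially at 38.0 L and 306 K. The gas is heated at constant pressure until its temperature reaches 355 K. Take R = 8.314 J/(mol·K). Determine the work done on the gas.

P₁ = nRT₁/V₁ = 1.46×8.314×306/38.0 = 97.7 kPa.
Isobaric: P stays 97.7 kPa; V/T = const ⇒ T₂ = 355 K, V₂ = 44.1 L.
W = PΔV = 97.7×(44.1−38.0) kPa·L = 595 J.
Work done on the gas = −W_by = -595 J.

-595 J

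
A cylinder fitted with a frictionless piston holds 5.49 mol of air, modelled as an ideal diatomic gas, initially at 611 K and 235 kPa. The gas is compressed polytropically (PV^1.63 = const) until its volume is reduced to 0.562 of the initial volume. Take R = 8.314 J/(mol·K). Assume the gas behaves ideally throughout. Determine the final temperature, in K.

878 K

V₁ = nRT₁/P₁ = 5.49×8.314×611/235 = 119 L.
Polytropic n=1.63: T₂ = T₁(V₁/V₂)^(n−1) = 611×(1.78)^0.63 = 878 K; P₂ = P₁(V₁/V₂)^n = 601 kPa.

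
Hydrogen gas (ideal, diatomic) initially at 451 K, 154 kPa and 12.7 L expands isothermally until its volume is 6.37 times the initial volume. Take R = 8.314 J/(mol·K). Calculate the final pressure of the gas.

Isothermal: T stays 451 K; PV = const ⇒ V₂ = 80.9 L, P₂ = 24.2 kPa.

24.2 kPa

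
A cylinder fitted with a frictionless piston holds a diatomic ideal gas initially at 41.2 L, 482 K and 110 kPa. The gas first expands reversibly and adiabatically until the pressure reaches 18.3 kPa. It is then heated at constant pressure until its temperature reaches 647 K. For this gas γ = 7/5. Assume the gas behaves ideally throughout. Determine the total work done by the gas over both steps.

7910 J

n = P₁V₁/(RT₁) = 110×41.2/(8.314×482) = 1.13 mol.
Step 1 — Adiabatic: T₂/T₁ = (P₂/P₁)^((γ−1)/γ) ⇒ T₂ = 482×(0.166)^0.286 = 289 K; V₂ = 148 L.
ΔU = nCvΔT = 1.13×20.8×(289−482) = -4540 J.
Q = 0 for an adiabatic process, so W = −ΔU = 4540 J.
State after step 1: P = 18.3 kPa, V = 148 L, T = 289 K.
Step 2 — Isobaric: P stays 18.3 kPa; V/T = const ⇒ T₂ = 647 K, V₂ = 332 L.
W = PΔV = 18.3×(332−148) kPa·L = 3370 J.
ΔU = nCvΔT = 1.13×20.8×(647−289) = 8420 J.
Q = ΔU + W = nCpΔT = 11800 J.
Net over both steps: W = 7910 J, Q = 11800 J, ΔU = 3880 J.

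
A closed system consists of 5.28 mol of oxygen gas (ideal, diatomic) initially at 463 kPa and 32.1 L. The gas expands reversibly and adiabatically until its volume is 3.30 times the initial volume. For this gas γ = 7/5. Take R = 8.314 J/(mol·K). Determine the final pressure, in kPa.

87.0 kPa

T₁ = P₁V₁/(nR) = 463×32.1/(5.28×8.314) = 339 K.
Adiabatic: TV^(γ−1) = const ⇒ T₂ = 339×(0.303)^0.400 = 210 K; PV^γ = const ⇒ P₂ = 87.0 kPa.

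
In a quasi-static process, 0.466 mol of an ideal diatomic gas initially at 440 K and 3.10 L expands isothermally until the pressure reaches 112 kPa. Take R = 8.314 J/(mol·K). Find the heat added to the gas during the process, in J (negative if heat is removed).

2710 J

P₁ = nRT₁/V₁ = 0.466×8.314×440/3.10 = 550 kPa.
Isothermal: T stays 440 K; PV = const ⇒ V₂ = 15.2 L, P₂ = 112 kPa.
ΔU = 0 (ideal gas, T constant).
W = nRT ln(V₂/V₁) = 0.466×8.314×440×ln(4.91) = 2710 J.
Q = ΔU + W = 2710 J.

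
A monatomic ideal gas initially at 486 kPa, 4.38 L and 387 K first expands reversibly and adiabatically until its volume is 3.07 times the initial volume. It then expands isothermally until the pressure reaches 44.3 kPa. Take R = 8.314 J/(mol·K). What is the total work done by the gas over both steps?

2210 J

n = P₁V₁/(RT₁) = 486×4.38/(8.314×387) = 0.662 mol.
Step 1 — Adiabatic: TV^(γ−1) = const ⇒ T₂ = 387×(0.326)^0.667 = 183 K; PV^γ = const ⇒ P₂ = 74.9 kPa.
ΔU = nCvΔT = 0.662×12.5×(183−387) = -1680 J.
Q = 0 for an adiabatic process, so W = −ΔU = 1680 J.
State after step 1: P = 74.9 kPa, V = 13.4 L, T = 183 K.
Step 2 — Isothermal: T stays 183 K; PV = const ⇒ V₂ = 22.7 L, P₂ = 44.3 kPa.
ΔU = 0 (ideal gas, T constant).
W = nRT ln(V₂/V₁) = 0.662×8.314×183×ln(1.69) = 530 J.
Q = ΔU + W = 530 J.
Net over both steps: W = 2210 J, Q = 530 J, ΔU = -1680 J.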